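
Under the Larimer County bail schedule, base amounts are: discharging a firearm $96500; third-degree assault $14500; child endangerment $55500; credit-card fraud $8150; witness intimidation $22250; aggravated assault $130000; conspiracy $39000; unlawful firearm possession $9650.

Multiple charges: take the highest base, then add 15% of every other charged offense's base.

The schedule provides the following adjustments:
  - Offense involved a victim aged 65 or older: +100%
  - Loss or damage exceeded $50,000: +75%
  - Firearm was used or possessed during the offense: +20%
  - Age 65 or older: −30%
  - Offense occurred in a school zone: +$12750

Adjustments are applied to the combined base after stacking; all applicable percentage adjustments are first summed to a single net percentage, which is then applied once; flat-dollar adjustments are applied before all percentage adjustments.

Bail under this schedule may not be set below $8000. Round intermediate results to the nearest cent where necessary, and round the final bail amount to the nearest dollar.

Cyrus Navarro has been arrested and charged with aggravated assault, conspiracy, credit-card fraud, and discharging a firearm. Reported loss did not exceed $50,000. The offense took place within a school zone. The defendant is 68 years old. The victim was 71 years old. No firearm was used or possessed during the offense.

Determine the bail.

Base amounts from the schedule: aggravated assault $130000; conspiracy $39000; credit-card fraud $8150; discharging a firearm $96500.
Stacking rule: highest base plus 15% of each additional charge. Highest is aggravated assault at $130000. Additional: $39000 × 15% = $5850; $8150 × 15% = $1222.50; $96500 × 15% = $14475. Combined base = $130000 + $21547.50 = $151547.50.
Offense occurred in a school zone (+$12750 flat): $151547.50 + $12750 = $164297.50.
Net percentage adjustment: +100% −30% = +70%. $164297.50 × 1.7 = $279305.75.
$279305.75 is at or above the $8000 minimum.
Rounded to the nearest dollar: $279306.

$279306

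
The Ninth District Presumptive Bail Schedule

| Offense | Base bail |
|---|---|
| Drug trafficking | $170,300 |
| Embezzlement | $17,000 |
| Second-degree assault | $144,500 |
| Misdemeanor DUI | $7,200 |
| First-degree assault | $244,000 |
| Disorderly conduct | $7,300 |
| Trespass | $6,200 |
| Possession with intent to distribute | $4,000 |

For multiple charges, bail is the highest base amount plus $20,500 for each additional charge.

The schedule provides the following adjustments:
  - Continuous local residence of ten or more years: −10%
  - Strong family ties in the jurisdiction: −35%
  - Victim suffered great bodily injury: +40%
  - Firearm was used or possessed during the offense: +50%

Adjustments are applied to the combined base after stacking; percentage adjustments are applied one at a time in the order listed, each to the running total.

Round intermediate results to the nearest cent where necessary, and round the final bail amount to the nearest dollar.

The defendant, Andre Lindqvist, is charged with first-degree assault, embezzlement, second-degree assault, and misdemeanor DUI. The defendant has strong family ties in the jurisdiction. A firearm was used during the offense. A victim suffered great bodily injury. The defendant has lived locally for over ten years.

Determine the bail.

Base amounts from the schedule: first-degree assault $244,000; embezzlement $17,000; second-degree assault $144,500; misdemeanor DUI $7,200.
Stacking rule: highest base plus $20,500 per additional charge. Highest is first-degree assault at $244,000; 3 additional charges → +$61,500. Combined base = $305,500.
Continuous local residence of ten or more years (−10%): $305,500 × 0.9 = $274,950.
Strong family ties in the jurisdiction (−35%): $274,950 × 0.65 = $178,717.50.
Victim suffered great bodily injury (+40%): $178,717.50 × 1.4 = $250,204.50.
Firearm was used or possessed during the offense (+50%): $250,204.50 × 1.5 = $375,306.75.
Rounded to the nearest dollar: $375,307.

$375,307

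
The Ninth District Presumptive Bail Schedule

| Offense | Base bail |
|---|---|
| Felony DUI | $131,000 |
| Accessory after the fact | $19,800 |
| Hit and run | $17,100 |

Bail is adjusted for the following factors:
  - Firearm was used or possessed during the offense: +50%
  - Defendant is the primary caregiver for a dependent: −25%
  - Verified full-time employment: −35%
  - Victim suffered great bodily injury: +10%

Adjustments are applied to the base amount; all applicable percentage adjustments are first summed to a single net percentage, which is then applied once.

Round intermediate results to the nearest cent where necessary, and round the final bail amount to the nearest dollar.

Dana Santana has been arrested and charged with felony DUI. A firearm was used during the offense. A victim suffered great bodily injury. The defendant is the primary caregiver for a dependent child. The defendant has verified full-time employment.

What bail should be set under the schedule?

Base amounts from the schedule: felony DUI $131,000.
Single charge. Combined base = $131,000.
Net percentage adjustment: +50% −25% −35% +10% = +0%. $131,000 × 1 = $131,000.

$131,000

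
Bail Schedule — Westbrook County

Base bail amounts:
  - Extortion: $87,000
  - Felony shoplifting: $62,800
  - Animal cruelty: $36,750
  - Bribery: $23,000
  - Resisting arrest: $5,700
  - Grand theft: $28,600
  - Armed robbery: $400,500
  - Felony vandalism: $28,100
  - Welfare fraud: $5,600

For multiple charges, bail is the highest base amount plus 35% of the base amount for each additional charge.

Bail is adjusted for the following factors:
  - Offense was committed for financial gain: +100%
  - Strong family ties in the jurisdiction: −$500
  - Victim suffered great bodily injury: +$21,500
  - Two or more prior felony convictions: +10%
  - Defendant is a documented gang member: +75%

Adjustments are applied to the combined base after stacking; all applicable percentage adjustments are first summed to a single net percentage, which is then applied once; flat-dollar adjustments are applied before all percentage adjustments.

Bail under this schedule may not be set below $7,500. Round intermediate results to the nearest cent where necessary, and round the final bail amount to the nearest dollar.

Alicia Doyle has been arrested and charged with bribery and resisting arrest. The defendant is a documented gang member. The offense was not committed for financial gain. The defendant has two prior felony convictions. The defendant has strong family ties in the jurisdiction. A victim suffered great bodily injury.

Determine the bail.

Base amounts from the schedule: bribery $23,000; resisting arrest $5,700.
Stacking rule: highest base plus 35% of each additional charge. Highest is bribery at $23,000. Additional: $5,700 × 35% = $1,995. Combined base = $23,000 + $1,995 = $24,995.
Strong family ties in the jurisdiction (−$500 flat): $24,995 − $500 = $24,495.
Victim suffered great bodily injury (+$21,500 flat): $24,495 + $21,500 = $45,995.
Net percentage adjustment: +10% +75% = +85%. $45,995 × 1.85 = $85,090.75.
$85,090.75 is at or above the $7,500 minimum.
Rounded to the nearest dollar: $85,091.

$85,091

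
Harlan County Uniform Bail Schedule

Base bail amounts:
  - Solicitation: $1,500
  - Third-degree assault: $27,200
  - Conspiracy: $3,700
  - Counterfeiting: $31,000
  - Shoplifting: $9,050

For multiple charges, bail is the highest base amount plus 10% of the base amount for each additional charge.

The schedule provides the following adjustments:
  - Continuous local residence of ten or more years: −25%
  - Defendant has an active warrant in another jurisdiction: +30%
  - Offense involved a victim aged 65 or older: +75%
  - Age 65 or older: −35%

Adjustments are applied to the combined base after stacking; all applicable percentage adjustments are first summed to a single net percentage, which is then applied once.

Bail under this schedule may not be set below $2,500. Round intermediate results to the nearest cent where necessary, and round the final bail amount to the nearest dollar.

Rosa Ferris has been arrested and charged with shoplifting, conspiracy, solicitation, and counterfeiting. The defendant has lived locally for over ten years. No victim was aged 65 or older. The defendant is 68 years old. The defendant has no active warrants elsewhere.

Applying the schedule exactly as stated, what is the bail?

Base amounts from the schedule: shoplifting $9,050; conspiracy $3,700; solicitation $1,500; counterfeiting $31,000.
Stacking rule: highest base plus 10% of each additional charge. Highest is counterfeiting at $31,000. Additional: $9,050 × 10% = $905; $3,700 × 10% = $370; $1,500 × 10% = $150. Combined base = $31,000 + $1,425 = $32,425.
Net percentage adjustment: −25% −35% = −60%. $32,425 × 0.4 = $12,970.
$12,970 is at or above the $2,500 minimum.

$12,970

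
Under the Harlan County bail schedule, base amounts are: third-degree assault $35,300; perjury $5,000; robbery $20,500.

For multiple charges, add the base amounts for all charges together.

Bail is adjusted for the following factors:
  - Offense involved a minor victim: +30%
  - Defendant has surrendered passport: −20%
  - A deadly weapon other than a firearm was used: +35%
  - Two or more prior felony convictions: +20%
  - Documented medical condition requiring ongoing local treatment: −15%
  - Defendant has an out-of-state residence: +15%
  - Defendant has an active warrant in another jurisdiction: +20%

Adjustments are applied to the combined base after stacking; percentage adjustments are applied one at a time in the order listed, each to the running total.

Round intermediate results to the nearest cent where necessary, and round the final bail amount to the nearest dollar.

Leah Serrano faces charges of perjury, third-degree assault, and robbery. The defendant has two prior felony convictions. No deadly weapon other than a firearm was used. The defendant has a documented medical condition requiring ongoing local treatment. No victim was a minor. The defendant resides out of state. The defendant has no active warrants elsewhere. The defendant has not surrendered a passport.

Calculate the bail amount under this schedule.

$71,318

Base amounts from the schedule: perjury $5,000; third-degree assault $35,300; robbery $20,500.
Stacking rule: sum of all bases. $5,000 + $35,300 + $20,500 = $60,800.
Two or more prior felony convictions (+20%): $60,800 × 1.2 = $72,960.
Documented medical condition requiring ongoing local treatment (−15%): $72,960 × 0.85 = $62,016.
Defendant has an out-of-state residence (+15%): $62,016 × 1.15 = $71,318.40.
Rounded to the nearest dollar: $71,318.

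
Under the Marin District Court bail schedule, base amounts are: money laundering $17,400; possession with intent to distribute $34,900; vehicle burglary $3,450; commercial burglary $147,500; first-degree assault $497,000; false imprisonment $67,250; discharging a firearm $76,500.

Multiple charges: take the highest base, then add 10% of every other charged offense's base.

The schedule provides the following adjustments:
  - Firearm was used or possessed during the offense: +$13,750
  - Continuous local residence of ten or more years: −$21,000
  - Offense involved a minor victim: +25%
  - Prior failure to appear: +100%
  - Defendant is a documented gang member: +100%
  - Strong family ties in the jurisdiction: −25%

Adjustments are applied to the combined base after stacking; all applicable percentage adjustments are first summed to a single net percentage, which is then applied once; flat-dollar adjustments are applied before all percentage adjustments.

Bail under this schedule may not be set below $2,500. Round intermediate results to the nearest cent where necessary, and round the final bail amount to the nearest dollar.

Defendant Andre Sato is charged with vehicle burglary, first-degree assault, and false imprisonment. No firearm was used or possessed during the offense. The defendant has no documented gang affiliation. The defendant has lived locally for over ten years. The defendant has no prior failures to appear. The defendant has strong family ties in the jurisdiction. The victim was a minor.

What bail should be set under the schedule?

Base amounts from the schedule: vehicle burglary $3,450; first-degree assault $497,000; false imprisonment $67,250.
Stacking rule: highest base plus 10% of each additional charge. Highest is first-degree assault at $497,000. Additional: $3,450 × 10% = $345; $67,250 × 10% = $6,725. Combined base = $497,000 + $7,070 = $504,070.
Continuous local residence of ten or more years (−$21,000 flat): $504,070 − $21,000 = $483,070.
Net percentage adjustment: +25% −25% = +0%. $483,070 × 1 = $483,070.
$483,070 is at or above the $2,500 minimum.

$483,070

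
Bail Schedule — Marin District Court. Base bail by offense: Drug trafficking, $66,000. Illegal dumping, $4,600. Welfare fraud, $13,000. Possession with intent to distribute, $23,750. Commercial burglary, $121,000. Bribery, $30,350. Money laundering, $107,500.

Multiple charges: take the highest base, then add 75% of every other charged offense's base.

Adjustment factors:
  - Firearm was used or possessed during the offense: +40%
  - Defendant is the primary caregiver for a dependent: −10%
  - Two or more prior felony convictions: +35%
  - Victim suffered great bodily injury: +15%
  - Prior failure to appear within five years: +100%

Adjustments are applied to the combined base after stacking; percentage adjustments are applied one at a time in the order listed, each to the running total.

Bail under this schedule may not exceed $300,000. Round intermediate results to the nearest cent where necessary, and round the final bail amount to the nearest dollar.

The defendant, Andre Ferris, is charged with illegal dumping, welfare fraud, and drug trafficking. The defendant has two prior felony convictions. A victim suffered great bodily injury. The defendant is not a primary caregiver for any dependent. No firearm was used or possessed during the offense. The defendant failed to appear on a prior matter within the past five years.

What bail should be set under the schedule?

$245,916

Base amounts from the schedule: illegal dumping $4,600; welfare fraud $13,000; drug trafficking $66,000.
Stacking rule: highest base plus 75% of each additional charge. Highest is drug trafficking at $66,000. Additional: $4,600 × 75% = $3,450; $13,000 × 75% = $9,750. Combined base = $66,000 + $13,200 = $79,200.
Two or more prior felony convictions (+35%): $79,200 × 1.35 = $106,920.
Victim suffered great bodily injury (+15%): $106,920 × 1.15 = $122,958.
Prior failure to appear within five years (+100%): $122,958 × 2 = $245,916.
$245,916 is within the $300,000 maximum.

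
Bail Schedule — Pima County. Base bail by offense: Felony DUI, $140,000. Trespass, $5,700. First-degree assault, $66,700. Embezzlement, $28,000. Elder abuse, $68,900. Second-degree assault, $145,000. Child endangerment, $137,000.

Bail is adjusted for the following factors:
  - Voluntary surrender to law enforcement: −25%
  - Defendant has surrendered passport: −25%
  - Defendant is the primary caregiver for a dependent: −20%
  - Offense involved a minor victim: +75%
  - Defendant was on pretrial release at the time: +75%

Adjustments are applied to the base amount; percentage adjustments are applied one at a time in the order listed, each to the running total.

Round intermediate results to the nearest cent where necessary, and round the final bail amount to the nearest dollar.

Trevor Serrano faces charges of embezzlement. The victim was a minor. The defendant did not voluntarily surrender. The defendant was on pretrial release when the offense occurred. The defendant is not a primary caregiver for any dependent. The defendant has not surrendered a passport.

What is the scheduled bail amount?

Base amounts from the schedule: embezzlement $28,000.
Single charge. Combined base = $28,000.
Offense involved a minor victim (+75%): $28,000 × 1.75 = $49,000.
Defendant was on pretrial release at the time (+75%): $49,000 × 1.75 = $85,750.

$85,750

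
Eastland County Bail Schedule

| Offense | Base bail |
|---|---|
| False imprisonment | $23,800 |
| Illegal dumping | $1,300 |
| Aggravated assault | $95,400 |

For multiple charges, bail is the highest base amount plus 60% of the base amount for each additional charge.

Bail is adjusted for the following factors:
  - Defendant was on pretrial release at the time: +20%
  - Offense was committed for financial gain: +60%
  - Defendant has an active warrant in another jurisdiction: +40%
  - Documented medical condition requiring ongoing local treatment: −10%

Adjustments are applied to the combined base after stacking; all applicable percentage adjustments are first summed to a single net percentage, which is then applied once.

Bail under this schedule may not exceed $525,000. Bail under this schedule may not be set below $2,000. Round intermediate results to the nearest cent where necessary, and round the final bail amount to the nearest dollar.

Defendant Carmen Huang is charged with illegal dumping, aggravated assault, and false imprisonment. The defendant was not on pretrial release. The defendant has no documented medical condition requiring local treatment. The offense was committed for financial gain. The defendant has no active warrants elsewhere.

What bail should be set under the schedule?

Base amounts from the schedule: illegal dumping $1,300; aggravated assault $95,400; false imprisonment $23,800.
Stacking rule: highest base plus 60% of each additional charge. Highest is aggravated assault at $95,400. Additional: $1,300 × 60% = $780; $23,800 × 60% = $14,280. Combined base = $95,400 + $15,060 = $110,460.
Offense was committed for financial gain (+60%): $110,460 × 1.6 = $176,736.
$176,736 is within the $525,000 maximum.
$176,736 is at or above the $2,000 minimum.

$176,736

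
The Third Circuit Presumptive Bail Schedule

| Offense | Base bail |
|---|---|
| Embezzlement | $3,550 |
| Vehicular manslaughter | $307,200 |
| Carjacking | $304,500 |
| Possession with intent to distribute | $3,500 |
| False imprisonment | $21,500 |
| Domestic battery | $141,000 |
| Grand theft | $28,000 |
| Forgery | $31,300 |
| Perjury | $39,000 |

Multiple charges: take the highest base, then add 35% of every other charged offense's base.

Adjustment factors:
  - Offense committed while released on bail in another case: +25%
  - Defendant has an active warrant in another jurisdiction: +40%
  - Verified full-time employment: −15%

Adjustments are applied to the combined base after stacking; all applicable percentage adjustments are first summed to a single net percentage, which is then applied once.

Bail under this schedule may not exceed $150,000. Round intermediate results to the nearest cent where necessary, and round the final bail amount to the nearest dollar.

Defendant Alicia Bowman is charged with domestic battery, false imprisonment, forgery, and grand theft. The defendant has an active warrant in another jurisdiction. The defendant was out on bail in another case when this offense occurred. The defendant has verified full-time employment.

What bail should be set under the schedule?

Base amounts from the schedule: domestic battery $141,000; false imprisonment $21,500; forgery $31,300; grand theft $28,000.
Stacking rule: highest base plus 35% of each additional charge. Highest is domestic battery at $141,000. Additional: $21,500 × 35% = $7,525; $31,300 × 35% = $10,955; $28,000 × 35% = $9,800. Combined base = $141,000 + $28,280 = $169,280.
Net percentage adjustment: +25% +40% −15% = +50%. $169,280 × 1.5 = $253,920.
Result $253,920 exceeds the maximum of $150,000; bail is capped at $150,000.

$150,000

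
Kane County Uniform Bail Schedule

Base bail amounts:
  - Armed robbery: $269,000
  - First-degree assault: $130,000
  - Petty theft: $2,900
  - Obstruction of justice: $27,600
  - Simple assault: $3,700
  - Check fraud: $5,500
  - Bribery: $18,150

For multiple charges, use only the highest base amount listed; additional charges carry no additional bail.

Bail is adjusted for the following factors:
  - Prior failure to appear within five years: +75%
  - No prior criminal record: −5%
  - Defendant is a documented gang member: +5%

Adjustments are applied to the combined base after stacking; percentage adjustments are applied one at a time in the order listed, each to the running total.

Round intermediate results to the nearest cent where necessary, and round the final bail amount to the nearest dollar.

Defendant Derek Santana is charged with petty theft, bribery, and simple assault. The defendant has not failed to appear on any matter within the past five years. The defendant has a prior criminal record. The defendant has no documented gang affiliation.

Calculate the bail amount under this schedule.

Base amounts from the schedule: petty theft $2,900; bribery $18,150; simple assault $3,700.
Stacking rule: use the highest base only. Highest is bribery at $18,150. Combined base = $18,150.
No adjustment factors apply to this defendant.

$18,150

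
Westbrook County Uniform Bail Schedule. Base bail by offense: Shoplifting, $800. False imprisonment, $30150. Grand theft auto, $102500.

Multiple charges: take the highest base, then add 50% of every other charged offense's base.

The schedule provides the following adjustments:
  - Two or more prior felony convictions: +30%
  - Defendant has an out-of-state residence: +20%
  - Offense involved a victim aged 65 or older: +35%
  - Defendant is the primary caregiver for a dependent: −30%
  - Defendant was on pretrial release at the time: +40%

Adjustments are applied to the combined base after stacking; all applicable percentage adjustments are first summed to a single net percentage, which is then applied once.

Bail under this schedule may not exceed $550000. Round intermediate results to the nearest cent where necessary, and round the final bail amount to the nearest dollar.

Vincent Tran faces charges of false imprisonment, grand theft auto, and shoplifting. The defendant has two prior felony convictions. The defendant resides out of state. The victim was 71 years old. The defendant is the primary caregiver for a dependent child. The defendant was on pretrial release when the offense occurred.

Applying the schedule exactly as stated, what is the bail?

$230051

Base amounts from the schedule: false imprisonment $30150; grand theft auto $102500; shoplifting $800.
Stacking rule: highest base plus 50% of each additional charge. Highest is grand theft auto at $102500. Additional: $30150 × 50% = $15075; $800 × 50% = $400. Combined base = $102500 + $15475 = $117975.
Net percentage adjustment: +30% +20% +35% −30% +40% = +95%. $117975 × 1.95 = $230051.25.
$230051.25 is within the $550000 maximum.
Rounded to the nearest dollar: $230051.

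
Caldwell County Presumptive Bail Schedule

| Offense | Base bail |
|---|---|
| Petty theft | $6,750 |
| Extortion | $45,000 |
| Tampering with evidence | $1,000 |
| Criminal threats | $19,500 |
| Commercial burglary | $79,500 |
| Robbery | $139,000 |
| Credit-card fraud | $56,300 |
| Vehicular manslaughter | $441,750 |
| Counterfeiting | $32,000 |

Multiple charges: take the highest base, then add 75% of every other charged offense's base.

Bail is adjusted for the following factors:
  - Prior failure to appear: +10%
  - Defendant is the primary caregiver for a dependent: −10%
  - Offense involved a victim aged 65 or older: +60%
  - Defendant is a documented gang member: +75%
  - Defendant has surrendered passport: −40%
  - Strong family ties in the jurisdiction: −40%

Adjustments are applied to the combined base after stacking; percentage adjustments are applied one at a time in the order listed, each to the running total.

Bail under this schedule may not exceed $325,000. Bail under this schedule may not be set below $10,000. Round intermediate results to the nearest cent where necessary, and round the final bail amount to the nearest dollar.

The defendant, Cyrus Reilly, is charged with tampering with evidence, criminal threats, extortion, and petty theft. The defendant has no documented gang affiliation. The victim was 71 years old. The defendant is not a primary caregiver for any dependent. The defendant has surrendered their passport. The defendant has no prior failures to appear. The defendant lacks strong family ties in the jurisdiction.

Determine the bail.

Base amounts from the schedule: tampering with evidence $1,000; criminal threats $19,500; extortion $45,000; petty theft $6,750.
Stacking rule: highest base plus 75% of each additional charge. Highest is extortion at $45,000. Additional: $1,000 × 75% = $750; $19,500 × 75% = $14,625; $6,750 × 75% = $5,062.50. Combined base = $45,000 + $20,437.50 = $65,437.50.
Offense involved a victim aged 65 or older (+60%): $65,437.50 × 1.6 = $104,700.
Defendant has surrendered passport (−40%): $104,700 × 0.6 = $62,820.
$62,820 is within the $325,000 maximum.
$62,820 is at or above the $10,000 minimum.

$62,820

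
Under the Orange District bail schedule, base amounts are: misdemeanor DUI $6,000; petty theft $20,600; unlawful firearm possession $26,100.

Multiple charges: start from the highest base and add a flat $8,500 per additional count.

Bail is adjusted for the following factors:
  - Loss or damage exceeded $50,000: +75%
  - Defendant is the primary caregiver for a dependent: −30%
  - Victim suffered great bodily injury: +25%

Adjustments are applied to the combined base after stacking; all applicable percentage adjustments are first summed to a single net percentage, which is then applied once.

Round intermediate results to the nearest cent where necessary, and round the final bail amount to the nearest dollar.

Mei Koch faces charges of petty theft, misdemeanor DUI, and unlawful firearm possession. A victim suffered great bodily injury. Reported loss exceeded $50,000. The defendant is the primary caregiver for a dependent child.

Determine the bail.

$73,270

Base amounts from the schedule: petty theft $20,600; misdemeanor DUI $6,000; unlawful firearm possession $26,100.
Stacking rule: highest base plus $8,500 per additional charge. Highest is unlawful firearm possession at $26,100; 2 additional charges → +$17,000. Combined base = $43,100.
Net percentage adjustment: +75% −30% +25% = +70%. $43,100 × 1.7 = $73,270.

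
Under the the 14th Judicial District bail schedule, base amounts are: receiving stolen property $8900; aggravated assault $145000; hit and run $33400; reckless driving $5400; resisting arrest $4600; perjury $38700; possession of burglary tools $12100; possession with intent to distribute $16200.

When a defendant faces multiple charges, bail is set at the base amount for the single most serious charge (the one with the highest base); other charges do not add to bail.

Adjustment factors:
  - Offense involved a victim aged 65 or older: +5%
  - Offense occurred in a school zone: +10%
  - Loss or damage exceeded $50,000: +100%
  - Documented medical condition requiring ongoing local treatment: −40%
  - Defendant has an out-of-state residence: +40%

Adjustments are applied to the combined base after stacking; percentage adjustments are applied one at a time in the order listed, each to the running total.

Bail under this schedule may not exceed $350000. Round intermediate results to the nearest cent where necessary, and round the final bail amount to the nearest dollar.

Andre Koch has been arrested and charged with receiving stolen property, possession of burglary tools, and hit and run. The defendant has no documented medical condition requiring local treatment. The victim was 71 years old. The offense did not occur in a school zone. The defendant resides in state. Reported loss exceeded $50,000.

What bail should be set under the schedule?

$70140

Base amounts from the schedule: receiving stolen property $8900; possession of burglary tools $12100; hit and run $33400.
Stacking rule: use the highest base only. Highest is hit and run at $33400. Combined base = $33400.
Offense involved a victim aged 65 or older (+5%): $33400 × 1.05 = $35070.
Loss or damage exceeded $50,000 (+100%): $35070 × 2 = $70140.
$70140 is within the $350000 maximum.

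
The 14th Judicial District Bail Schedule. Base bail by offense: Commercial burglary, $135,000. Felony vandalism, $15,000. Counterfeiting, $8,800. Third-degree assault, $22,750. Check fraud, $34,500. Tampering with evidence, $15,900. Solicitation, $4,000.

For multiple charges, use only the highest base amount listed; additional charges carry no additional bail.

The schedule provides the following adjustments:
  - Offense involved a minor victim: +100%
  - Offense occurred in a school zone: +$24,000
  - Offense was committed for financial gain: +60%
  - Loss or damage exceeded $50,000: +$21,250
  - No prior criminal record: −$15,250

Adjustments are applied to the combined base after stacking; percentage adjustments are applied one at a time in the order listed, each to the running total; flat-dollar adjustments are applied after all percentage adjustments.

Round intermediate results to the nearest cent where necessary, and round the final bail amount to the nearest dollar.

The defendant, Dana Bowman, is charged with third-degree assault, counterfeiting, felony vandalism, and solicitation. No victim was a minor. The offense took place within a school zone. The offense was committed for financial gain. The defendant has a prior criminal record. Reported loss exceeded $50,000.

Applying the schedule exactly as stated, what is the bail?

$81,650

Base amounts from the schedule: third-degree assault $22,750; counterfeiting $8,800; felony vandalism $15,000; solicitation $4,000.
Stacking rule: use the highest base only. Highest is third-degree assault at $22,750. Combined base = $22,750.
Offense was committed for financial gain (+60%): $22,750 × 1.6 = $36,400.
Offense occurred in a school zone (+$24,000 flat): $36,400 + $24,000 = $60,400.
Loss or damage exceeded $50,000 (+$21,250 flat): $60,400 + $21,250 = $81,650.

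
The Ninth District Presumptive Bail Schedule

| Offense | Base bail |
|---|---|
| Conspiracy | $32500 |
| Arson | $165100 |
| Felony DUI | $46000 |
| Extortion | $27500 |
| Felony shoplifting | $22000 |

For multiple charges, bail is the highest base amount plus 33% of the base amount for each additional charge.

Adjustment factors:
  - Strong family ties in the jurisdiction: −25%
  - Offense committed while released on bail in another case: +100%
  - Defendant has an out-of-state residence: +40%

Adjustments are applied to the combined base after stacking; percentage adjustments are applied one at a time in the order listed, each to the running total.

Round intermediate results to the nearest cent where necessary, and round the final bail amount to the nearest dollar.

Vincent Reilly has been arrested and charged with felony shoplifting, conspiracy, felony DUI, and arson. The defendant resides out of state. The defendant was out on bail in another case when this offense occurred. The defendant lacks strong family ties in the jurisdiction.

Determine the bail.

$555142

Base amounts from the schedule: felony shoplifting $22000; conspiracy $32500; felony DUI $46000; arson $165100.
Stacking rule: highest base plus 33% of each additional charge. Highest is arson at $165100. Additional: $22000 × 33% = $7260; $32500 × 33% = $10725; $46000 × 33% = $15180. Combined base = $165100 + $33165 = $198265.
Offense committed while released on bail in another case (+100%): $198265 × 2 = $396530.
Defendant has an out-of-state residence (+40%): $396530 × 1.4 = $555142.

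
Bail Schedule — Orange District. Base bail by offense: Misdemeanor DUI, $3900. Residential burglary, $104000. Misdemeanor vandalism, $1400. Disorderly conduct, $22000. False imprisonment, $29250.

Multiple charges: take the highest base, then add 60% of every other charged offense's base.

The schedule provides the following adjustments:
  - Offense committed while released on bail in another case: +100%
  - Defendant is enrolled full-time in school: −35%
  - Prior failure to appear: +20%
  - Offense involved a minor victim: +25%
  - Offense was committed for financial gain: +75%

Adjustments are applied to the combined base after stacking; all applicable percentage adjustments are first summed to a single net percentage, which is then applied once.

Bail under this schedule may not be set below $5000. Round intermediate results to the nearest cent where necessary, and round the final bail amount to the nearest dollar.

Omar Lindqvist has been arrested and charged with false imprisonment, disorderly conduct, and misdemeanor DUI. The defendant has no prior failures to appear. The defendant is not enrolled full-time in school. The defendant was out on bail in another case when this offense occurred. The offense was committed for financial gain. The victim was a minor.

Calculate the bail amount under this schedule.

Base amounts from the schedule: false imprisonment $29250; disorderly conduct $22000; misdemeanor DUI $3900.
Stacking rule: highest base plus 60% of each additional charge. Highest is false imprisonment at $29250. Additional: $22000 × 60% = $13200; $3900 × 60% = $2340. Combined base = $29250 + $15540 = $44790.
Net percentage adjustment: +100% +25% +75% = +200%. $44790 × 3 = $134370.
$134370 is at or above the $5000 minimum.

$134370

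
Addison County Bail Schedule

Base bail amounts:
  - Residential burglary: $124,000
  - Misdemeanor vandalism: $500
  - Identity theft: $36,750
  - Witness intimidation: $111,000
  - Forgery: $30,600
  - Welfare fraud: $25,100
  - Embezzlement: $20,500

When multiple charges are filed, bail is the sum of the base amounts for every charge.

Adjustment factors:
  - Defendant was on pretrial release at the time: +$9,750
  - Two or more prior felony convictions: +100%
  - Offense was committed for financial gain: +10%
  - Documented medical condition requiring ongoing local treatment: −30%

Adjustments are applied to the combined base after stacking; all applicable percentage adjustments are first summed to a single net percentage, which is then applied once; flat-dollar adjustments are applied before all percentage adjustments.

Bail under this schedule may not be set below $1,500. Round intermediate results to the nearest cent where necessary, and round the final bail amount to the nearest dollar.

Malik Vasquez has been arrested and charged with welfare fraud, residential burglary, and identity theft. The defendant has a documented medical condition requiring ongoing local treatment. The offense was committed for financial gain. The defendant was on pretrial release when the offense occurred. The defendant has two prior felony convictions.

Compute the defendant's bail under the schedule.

Base amounts from the schedule: welfare fraud $25,100; residential burglary $124,000; identity theft $36,750.
Stacking rule: sum of all bases. $25,100 + $124,000 + $36,750 = $185,850.
Defendant was on pretrial release at the time (+$9,750 flat): $185,850 + $9,750 = $195,600.
Net percentage adjustment: +100% +10% −30% = +80%. $195,600 × 1.8 = $352,080.
$352,080 is at or above the $1,500 minimum.

$352,080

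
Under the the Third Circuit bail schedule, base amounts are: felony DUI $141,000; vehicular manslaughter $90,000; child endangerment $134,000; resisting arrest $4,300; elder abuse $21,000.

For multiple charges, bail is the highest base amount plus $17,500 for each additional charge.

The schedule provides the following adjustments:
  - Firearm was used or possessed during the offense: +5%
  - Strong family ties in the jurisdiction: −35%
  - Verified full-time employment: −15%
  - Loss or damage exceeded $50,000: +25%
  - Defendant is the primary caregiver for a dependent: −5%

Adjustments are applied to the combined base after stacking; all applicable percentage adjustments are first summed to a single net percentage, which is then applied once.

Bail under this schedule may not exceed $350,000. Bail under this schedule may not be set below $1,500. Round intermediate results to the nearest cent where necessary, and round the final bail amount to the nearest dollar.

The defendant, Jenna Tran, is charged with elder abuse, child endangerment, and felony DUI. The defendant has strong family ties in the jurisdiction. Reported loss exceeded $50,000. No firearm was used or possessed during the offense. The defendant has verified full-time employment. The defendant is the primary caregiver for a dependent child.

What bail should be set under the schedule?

$123,200

Base amounts from the schedule: elder abuse $21,000; child endangerment $134,000; felony DUI $141,000.
Stacking rule: highest base plus $17,500 per additional charge. Highest is felony DUI at $141,000; 2 additional charges → +$35,000. Combined base = $176,000.
Net percentage adjustment: −35% −15% +25% −5% = −30%. $176,000 × 0.7 = $123,200.
$123,200 is within the $350,000 maximum.
$123,200 is at or above the $1,500 minimum.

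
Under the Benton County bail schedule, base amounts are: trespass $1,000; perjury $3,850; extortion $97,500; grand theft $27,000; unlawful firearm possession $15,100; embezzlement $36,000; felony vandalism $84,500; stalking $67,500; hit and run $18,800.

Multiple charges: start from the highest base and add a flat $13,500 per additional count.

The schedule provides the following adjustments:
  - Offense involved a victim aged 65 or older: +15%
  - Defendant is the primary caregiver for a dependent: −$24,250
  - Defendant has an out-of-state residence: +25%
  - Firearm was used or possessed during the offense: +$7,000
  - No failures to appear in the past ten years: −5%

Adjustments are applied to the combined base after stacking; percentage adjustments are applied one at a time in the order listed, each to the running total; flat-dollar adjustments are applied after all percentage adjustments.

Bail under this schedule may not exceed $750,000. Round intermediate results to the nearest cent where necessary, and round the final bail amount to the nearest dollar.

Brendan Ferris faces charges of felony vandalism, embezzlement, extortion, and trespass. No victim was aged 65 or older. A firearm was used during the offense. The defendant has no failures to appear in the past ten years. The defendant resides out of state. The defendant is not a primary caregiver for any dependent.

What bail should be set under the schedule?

$170,875

Base amounts from the schedule: felony vandalism $84,500; embezzlement $36,000; extortion $97,500; trespass $1,000.
Stacking rule: highest base plus $13,500 per additional charge. Highest is extortion at $97,500; 3 additional charges → +$40,500. Combined base = $138,000.
Defendant has an out-of-state residence (+25%): $138,000 × 1.25 = $172,500.
No failures to appear in the past ten years (−5%): $172,500 × 0.95 = $163,875.
Firearm was used or possessed during the offense (+$7,000 flat): $163,875 + $7,000 = $170,875.
$170,875 is within the $750,000 maximum.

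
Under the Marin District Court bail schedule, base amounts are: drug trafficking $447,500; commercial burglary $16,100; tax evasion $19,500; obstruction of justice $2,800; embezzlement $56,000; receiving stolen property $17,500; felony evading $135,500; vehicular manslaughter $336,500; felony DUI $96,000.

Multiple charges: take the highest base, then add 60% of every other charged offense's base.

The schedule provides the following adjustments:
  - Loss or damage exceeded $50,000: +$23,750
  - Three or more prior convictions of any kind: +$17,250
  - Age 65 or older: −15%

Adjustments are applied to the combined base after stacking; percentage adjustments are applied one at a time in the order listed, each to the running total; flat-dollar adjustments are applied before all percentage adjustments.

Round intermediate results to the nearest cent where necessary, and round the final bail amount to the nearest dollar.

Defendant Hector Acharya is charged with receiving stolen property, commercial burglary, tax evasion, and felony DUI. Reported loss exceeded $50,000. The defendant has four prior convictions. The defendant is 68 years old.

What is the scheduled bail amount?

$143,531

Base amounts from the schedule: receiving stolen property $17,500; commercial burglary $16,100; tax evasion $19,500; felony DUI $96,000.
Stacking rule: highest base plus 60% of each additional charge. Highest is felony DUI at $96,000. Additional: $17,500 × 60% = $10,500; $16,100 × 60% = $9,660; $19,500 × 60% = $11,700. Combined base = $96,000 + $31,860 = $127,860.
Loss or damage exceeded $50,000 (+$23,750 flat): $127,860 + $23,750 = $151,610.
Three or more prior convictions of any kind (+$17,250 flat): $151,610 + $17,250 = $168,860.
Age 65 or older (−15%): $168,860 × 0.85 = $143,531.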